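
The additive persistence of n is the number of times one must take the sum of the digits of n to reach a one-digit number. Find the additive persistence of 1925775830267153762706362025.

1925775830267153762706362025 → 117 → 9 (2 steps)

2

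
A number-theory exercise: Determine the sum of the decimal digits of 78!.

78! = 11324281178206297831457521158732046228731749579488251990048962825668835325234200766245086213177344000000000000000000
Sum of its 116 digits: 423.

423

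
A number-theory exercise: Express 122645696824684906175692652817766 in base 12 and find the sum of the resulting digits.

168

122645696824684906175692652817766 in base 12 is 624986425B650A325A644648B9251A.
Digit sum: 6+2+4+9+8+6+4+2+5+11+6+5+0+10+3+2+5+10+6+4+4+6+4+8+11+9+2+5+1+10 = 168.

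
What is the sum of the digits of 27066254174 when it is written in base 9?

62

27066254174 in base 9 is 76767834608.
Digit sum: 7+6+7+6+7+8+3+4+6+0+8 = 62.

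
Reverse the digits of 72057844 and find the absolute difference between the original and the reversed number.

27182817

Reverse of 72057844 is 44875027.
|72057844 − 44875027| = 27182817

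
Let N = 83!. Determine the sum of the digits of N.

83! = 39455239697206586511897471180120610571436503407643446275224357528369751562996629334879591940103770870906880000000000000000000
Sum of its 125 digits: 486.

486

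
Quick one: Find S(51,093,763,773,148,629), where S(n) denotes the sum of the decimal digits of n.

5+1+0+9+3+7+6+3+7+7+3+1+4+8+6+2+9 = 81

81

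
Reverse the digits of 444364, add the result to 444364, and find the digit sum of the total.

32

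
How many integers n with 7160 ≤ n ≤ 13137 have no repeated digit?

The integers in [7160, 13137] that have no repeated digit: 7160, 7162, 7163, 7164, 7165, 7168, …, 13097, 13098.
2135 qualify.

2135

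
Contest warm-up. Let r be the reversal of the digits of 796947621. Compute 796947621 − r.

Reverse of 796947621 is 126749697.
796947621 − 126749697 = 670197924

670197924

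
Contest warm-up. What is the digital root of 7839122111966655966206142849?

7+8+3+9+1+2+2+1+1+1+9+6+6+6+5+5+9+6+6+2+0+6+1+4+2+8+4+9 = 129
1+2+9 = 12
1+2 = 3

3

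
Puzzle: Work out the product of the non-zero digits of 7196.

7×1×9×6 = 378

378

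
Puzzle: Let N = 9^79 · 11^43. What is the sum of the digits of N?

513

9^79 · 11^43 = 1462324335755353941468906459688304376995913706717631363124902052036904120925410829957521430119455040993128092278280353659
Sum of its 121 digits: 513.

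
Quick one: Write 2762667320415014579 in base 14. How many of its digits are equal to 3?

2

2762667320415014579 in base 14 is 13A89747A8A113BC7.
The digit 3 appears 2 times.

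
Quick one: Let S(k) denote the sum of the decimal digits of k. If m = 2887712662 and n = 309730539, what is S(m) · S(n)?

1911

S(2887712662) = 2+8+8+7+7+1+2+6+6+2 = 49.
S(309730539) = 3+0+9+7+3+0+5+3+9 = 39.
49 · 39 = 1911.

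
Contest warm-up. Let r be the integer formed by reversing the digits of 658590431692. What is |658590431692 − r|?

Reverse of 658590431692 is 296134095856.
|658590431692 − 296134095856| = 362456335836

362456335836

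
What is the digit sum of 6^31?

6^31 = 1326443518324400147398656
Sum of its 25 digits: 99.

99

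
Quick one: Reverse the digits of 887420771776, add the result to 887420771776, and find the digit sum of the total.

74

Reversal of 887420771776 is 677177024788; 887420771776 + 677177024788 = 1564597796564.
Digit sum of 1564597796564: 1+5+6+4+5+9+7+7+9+6+5+6+4 = 74.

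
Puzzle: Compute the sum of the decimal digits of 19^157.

19^157 = 581186274899706972831421391417641072300700843706617376040224916350662006010995942378926073253583568161964251127580417823679739851997917309209993609088481759108685890042812061131177154939404645838384739
Sum of its 201 digits: 901.

901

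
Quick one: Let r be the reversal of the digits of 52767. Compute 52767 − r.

Reverse of 52767 is 76725.
52767 − 76725 = -23958

-23958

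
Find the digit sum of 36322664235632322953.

77

3+6+3+2+2+6+6+4+2+3+5+6+3+2+3+2+2+9+5+3 = 77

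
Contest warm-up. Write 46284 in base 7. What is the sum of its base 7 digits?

46284 in base 7 is 251640.
Digit sum: 2+5+1+6+4+0 = 18.

18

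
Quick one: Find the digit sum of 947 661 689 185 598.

92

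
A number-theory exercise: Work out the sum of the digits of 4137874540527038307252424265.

4+1+3+7+8+7+4+5+4+0+5+2+7+0+3+8+3+0+7+2+5+2+4+2+4+2+6+5 = 110

110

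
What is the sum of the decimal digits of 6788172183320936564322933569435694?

6+7+8+8+1+7+2+1+8+3+3+2+0+9+3+6+5+6+4+3+2+2+9+3+3+5+6+9+4+3+5+6+9+4 = 162

162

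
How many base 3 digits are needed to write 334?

6

334 in base 3 is 110101, which has 6 digits.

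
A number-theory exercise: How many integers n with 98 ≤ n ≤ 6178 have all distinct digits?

3266

The integers in [98, 6178] that have all distinct digits: 98, 102, 103, 104, 105, 106, …, 6175, 6178.
3266 qualify.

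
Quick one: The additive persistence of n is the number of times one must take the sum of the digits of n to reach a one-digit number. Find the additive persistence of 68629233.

68629233 → 39 → 12 → 3 (3 steps)

3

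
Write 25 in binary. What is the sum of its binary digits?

25 in base 2 is 11001.
Digit sum: 1+1+0+0+1 = 3.

3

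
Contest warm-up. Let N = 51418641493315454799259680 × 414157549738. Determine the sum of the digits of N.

177

51418641493315454799259680 × 414157549738 = 21295418571728186065548481725177963840
Sum of its 38 digits: 177.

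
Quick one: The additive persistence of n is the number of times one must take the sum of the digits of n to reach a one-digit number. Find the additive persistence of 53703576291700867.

3

53703576291700867 → 76 → 13 → 4 (3 steps)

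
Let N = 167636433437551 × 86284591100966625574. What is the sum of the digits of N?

157

167636433437551 × 86284591100966625574 = 14464441112783497084090985528529274
Sum of its 35 digits: 157.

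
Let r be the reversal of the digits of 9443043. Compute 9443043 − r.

6039594

Reverse of 9443043 is 3403449.
9443043 − 3403449 = 6039594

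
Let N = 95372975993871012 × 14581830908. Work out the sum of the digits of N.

95372975993871012 × 14581830908 = 1390712609135370341346838896
Sum of its 28 digits: 120.

120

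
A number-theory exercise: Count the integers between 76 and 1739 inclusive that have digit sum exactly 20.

The integers in [76, 1739] that have digit sum exactly 20: 299, 389, 398, 479, 488, 497, …, 1694, 1739.
58 qualify.

58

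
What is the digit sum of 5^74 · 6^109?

5^74 · 6^109 = 34855122440493527509543156881507942504353868559314682175186534400000000000000000000000000000000000000000000000000000000000000000000000000
Sum of its 137 digits: 279.

279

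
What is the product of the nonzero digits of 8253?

240

8×2×5×3 = 240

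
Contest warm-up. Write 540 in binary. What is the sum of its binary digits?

4

540 in base 2 is 1000011100.
Digit sum: 1+0+0+0+0+1+1+1+0+0 = 4.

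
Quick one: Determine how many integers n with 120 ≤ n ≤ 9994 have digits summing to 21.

592

The integers in [120, 9994] that have digits summing to 21: 399, 489, 498, 579, 588, 597, …, 9921, 9930.
592 qualify.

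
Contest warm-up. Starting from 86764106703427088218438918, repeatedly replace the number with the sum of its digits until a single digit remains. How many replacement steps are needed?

86764106703427088218438918 → 121 → 4 (2 steps)

2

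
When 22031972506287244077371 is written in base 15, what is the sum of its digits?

137

22031972506287244077371 in base 15 is ED93769073D15C25D4B.
Digit sum: 14+13+9+3+7+6+9+0+7+3+13+1+5+12+2+5+13+4+11 = 137.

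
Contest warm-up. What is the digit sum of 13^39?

13^39 = 27783742160348572763840067510872319734178277
Sum of its 44 digits: 199.

199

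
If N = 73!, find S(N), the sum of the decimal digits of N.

73! = 4470115461512684340891257138125051110076800700282905015819080092370422104067183317016903680000000000000000
Sum of its 106 digits: 315.

315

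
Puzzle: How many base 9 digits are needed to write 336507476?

9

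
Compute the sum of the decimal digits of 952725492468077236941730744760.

140

9+5+2+7+2+5+4+9+2+4+6+8+0+7+7+2+3+6+9+4+1+7+3+0+7+4+4+7+6+0 = 140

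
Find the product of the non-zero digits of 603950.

810

6×3×9×5 = 810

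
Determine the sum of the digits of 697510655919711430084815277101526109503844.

170

6+9+7+5+1+0+6+5+5+9+1+9+7+1+1+4+3+0+0+8+4+8+1+5+2+7+7+1+0+1+5+2+6+1+0+9+5+0+3+8+4+4 = 170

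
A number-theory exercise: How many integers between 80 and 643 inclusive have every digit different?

The integers in [80, 643] that have every digit different: 80, 81, 82, 83, 84, 85, …, 642, 643.
414 qualify.

414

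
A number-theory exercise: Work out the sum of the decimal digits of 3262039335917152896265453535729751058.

3+2+6+2+0+3+9+3+3+5+9+1+7+1+5+2+8+9+6+2+6+5+4+5+3+5+3+5+7+2+9+7+5+1+0+5+8 = 166

166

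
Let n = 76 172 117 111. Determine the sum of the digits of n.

7+6+1+7+2+1+1+7+1+1+1 = 35

35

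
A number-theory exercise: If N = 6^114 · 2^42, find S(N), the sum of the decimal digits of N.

477

6^114 · 2^42 = 225165766085857178174427121687857541450493778784789902493786151225554083240096507326583212837368233984
Sum of its 102 digits: 477.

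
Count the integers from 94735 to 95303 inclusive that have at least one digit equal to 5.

The integers in [94735, 95303] that have at least one digit equal to 5: 94735, 94745, 94750, 94751, 94752, 94753, …, 95302, 95303.
358 qualify.

358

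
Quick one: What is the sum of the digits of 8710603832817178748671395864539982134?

8+7+1+0+6+0+3+8+3+2+8+1+7+1+7+8+7+4+8+6+7+1+3+9+5+8+6+4+5+3+9+9+8+2+1+3+4 = 182

182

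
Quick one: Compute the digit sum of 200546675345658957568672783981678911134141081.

212

2+0+0+5+4+6+6+7+5+3+4+5+6+5+8+9+5+7+5+6+8+6+7+2+7+8+3+9+8+1+6+7+8+9+1+1+1+3+4+1+4+1+0+8+1 = 212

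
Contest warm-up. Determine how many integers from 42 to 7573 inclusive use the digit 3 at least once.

The integers in [42, 7573] that use the digit 3 at least once: 43, 53, 63, 73, 83, 93, …, 7563, 7573.
2806 qualify.

2806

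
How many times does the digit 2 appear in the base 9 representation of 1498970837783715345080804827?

3

1498970837783715345080804827 in base 9 is 27688887471504767216382115331.
The digit 2 appears 3 times.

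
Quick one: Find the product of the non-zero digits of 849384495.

4976640

8×4×9×3×8×4×4×9×5 = 4976640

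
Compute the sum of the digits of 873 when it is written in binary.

6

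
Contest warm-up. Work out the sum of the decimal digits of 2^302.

409

2^302 = 8148143905337944345073782753637512644205873574663745002544561797417525199053346824733589504
Sum of its 91 digits: 409.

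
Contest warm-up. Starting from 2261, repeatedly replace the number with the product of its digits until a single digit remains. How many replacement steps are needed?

2

2261 → 24 → 8 (2 steps)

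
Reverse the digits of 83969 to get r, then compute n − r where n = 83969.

-12969

Reverse of 83969 is 96938.
83969 − 96938 = -12969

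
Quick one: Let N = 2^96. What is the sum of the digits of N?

2^96 = 79228162514264337593543950336
Sum of its 29 digits: 127.

127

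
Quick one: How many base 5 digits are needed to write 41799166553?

41799166553 in base 5 is 1141101041312203, which has 16 digits.

16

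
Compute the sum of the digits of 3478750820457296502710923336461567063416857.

3+4+7+8+7+5+0+8+2+0+4+5+7+2+9+6+5+0+2+7+1+0+9+2+3+3+3+6+4+6+1+5+6+7+0+6+3+4+1+6+8+5+7 = 187

187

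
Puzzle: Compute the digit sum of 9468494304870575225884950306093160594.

172

9+4+6+8+4+9+4+3+0+4+8+7+0+5+7+5+2+2+5+8+8+4+9+5+0+3+0+6+0+9+3+1+6+0+5+9+4 = 172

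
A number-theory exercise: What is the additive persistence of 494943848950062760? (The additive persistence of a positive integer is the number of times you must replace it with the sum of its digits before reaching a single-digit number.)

3

494943848950062760 → 88 → 16 → 7 (3 steps)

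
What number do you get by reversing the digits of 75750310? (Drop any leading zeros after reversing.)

1305757

Reversing 75750310 gives 1305757.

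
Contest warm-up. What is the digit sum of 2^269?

347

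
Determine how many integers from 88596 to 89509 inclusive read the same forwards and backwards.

The integers in [88596, 89509] that read the same forwards and backwards: 88688, 88788, 88888, 88988, 89098, 89198, 89298, 89398, 89498.
9 qualify.

9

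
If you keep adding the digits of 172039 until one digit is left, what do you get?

1+7+2+0+3+9 = 22
2+2 = 4

4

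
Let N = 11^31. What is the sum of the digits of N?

137

11^31 = 191943424957750480504146841291811
Sum of its 33 digits: 137.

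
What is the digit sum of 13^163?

13^163 = 37390943672440437420112697874393830885497091104187893672143989133250959543170267176262630114275677574911201911643998669839847614106235610766057815223532354084366583128147564927390997
Sum of its 182 digits: 823.

823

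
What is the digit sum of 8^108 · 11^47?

8^108 · 11^47 = 301421896182392824410305889174084059252438260219788277328555580482517744972388140418140128856804261533783551889476223969989703340004645163642126336
Sum of its 147 digits: 644.

644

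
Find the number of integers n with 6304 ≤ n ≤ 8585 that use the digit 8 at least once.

The integers in [6304, 8585] that use the digit 8 at least once: 6308, 6318, 6328, 6338, 6348, 6358, …, 8584, 8585.
1071 qualify.

1071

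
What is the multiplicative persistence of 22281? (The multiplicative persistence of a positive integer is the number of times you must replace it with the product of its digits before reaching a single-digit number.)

3

22281 → 64 → 24 → 8 (3 steps)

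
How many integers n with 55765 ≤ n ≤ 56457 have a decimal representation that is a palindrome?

The integers in [55765, 56457] that have a decimal representation that is a palindrome: 55855, 55955, 56065, 56165, 56265, 56365.
6 qualify.

6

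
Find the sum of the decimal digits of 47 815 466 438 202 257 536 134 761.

4+7+8+1+5+4+6+6+4+3+8+2+0+2+2+5+7+5+3+6+1+3+4+7+6+1 = 110

110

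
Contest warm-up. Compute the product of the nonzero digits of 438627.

8064

4×3×8×6×2×7 = 8064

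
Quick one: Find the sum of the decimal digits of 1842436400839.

52

1+8+4+2+4+3+6+4+0+0+8+3+9 = 52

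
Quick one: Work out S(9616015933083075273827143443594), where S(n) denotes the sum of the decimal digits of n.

132

9+6+1+6+0+1+5+9+3+3+0+8+3+0+7+5+2+7+3+8+2+7+1+4+3+4+4+3+5+9+4 = 132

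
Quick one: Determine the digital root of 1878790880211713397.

1+8+7+8+7+9+0+8+8+0+2+1+1+7+1+3+3+9+7 = 90
9+0 = 9

9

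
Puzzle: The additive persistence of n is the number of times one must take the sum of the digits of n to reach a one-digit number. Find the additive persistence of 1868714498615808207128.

2

1868714498615808207128 → 104 → 5 (2 steps)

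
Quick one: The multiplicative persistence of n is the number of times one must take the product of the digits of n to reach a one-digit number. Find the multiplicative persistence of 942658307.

1

942658307 → 0 (1 step)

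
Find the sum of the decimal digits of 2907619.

34

2+9+0+7+6+1+9 = 34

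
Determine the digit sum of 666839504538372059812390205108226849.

159

6+6+6+8+3+9+5+0+4+5+3+8+3+7+2+0+5+9+8+1+2+3+9+0+2+0+5+1+0+8+2+2+6+8+4+9 = 159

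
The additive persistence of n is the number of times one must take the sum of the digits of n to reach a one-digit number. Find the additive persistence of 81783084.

3

81783084 → 39 → 12 → 3 (3 steps)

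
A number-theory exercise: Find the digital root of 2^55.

2

The digital root of n equals n mod 9 (or 9 when 9 | n), so we need 2^55 mod 9.
2^55 ≡ 2 (mod 9), so the digital root is 2.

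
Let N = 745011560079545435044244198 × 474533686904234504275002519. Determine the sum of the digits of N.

216

745011560079545435044244198 × 474533686904234504275002519 = 353533082390822307203692795069745033445525822901134762
Sum of its 54 digits: 216.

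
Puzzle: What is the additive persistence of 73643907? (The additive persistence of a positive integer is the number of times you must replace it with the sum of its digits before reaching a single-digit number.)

73643907 → 39 → 12 → 3 (3 steps)

3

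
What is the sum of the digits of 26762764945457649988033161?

132

2+6+7+6+2+7+6+4+9+4+5+4+5+7+6+4+9+9+8+8+0+3+3+1+6+1 = 132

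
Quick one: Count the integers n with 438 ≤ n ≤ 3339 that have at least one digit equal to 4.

The integers in [438, 3339] that have at least one digit equal to 4: 438, 439, 440, 441, 442, 443, …, 3324, 3334.
760 qualify.

760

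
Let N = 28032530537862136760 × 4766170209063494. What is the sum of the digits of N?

133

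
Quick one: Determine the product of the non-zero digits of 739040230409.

163296

7×3×9×4×2×3×4×9 = 163296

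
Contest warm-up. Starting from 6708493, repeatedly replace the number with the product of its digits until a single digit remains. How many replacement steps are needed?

6708493 → 0 (1 step)

1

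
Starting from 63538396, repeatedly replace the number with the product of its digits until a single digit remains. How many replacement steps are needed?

63538396 → 349920 → 0 (2 steps)

2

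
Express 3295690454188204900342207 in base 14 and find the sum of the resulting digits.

3295690454188204900342207 in base 14 is 2B5661398A4AD72C8A68C7.
Digit sum: 2+11+5+6+6+1+3+9+8+10+4+10+13+7+2+12+8+10+6+8+12+7 = 160.

160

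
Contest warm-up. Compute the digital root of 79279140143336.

5

7+9+2+7+9+1+4+0+1+4+3+3+3+6 = 59
5+9 = 14
1+4 = 5
(Equivalently, 79279140143336 mod 9 = 5.)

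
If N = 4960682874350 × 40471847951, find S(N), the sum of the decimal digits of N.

4960682874350 × 40471847951 = 200768003023822837956850
Sum of its 24 digits: 94.

94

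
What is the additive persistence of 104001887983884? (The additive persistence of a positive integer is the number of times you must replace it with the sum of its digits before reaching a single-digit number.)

3

104001887983884 → 69 → 15 → 6 (3 steps)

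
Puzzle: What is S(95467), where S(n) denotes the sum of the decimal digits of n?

9+5+4+6+7 = 31

31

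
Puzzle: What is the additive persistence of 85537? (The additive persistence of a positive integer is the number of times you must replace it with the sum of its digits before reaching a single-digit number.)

3

85537 → 28 → 10 → 1 (3 steps)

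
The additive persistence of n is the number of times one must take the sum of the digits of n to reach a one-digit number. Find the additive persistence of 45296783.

2

45296783 → 44 → 8 (2 steps)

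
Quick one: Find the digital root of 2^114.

1

The digital root of n equals n mod 9 (or 9 when 9 | n), so we need 2^114 mod 9.
2^114 ≡ 1 (mod 9), so the digital root is 1.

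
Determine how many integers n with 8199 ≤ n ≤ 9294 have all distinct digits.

The integers in [8199, 9294] that have all distinct digits: 8201, 8203, 8204, 8205, 8206, 8207, …, 9286, 9287.
560 qualify.

560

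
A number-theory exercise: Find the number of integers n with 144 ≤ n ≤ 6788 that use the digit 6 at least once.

2392

The integers in [144, 6788] that use the digit 6 at least once: 146, 156, 160, 161, 162, 163, …, 6787, 6788.
2392 qualify.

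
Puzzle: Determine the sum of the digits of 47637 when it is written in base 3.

7

47637 in base 3 is 2102100100.
Digit sum: 2+1+0+2+1+0+0+1+0+0 = 7.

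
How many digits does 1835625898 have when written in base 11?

9

1835625898 in base 11 is 8621879A7, which has 9 digits.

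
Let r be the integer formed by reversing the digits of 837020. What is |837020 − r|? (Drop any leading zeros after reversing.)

Reverse of 837020 is 20738.
|837020 − 20738| = 816282

816282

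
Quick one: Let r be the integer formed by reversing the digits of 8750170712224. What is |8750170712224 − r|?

4528000001646

Reverse of 8750170712224 is 4222170710578.
|8750170712224 − 4222170710578| = 4528000001646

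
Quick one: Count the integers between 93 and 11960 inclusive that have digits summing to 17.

801

The integers in [93, 11960] that have digits summing to 17: 98, 179, 188, 197, 269, 278, …, 11951, 11960.
801 qualify.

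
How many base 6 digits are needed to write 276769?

7

276769 in base 6 is 5533201, which has 7 digits.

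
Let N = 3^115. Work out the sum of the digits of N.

225

3^115 = 7395104114874202511988394360121831439224179537192802907
Sum of its 55 digits: 225.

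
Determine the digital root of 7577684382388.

4

7+5+7+7+6+8+4+3+8+2+3+8+8 = 76
7+6 = 13
1+3 = 4
(Equivalently, 7577684382388 mod 9 = 4.)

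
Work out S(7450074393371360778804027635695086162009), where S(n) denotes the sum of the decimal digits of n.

171

7+4+5+0+0+7+4+3+9+3+3+7+1+3+6+0+7+7+8+8+0+4+0+2+7+6+3+5+6+9+5+0+8+6+1+6+2+0+0+9 = 171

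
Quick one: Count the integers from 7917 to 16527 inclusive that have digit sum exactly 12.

The integers in [7917, 16527] that have digit sum exactly 12: 8004, 8013, 8022, 8031, 8040, 8103, …, 16410, 16500.
342 qualify.

342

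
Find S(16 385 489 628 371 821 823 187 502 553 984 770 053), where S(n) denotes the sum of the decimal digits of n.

174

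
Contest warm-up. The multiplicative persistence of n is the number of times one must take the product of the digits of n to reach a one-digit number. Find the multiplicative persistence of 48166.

3

48166 → 1152 → 10 → 0 (3 steps)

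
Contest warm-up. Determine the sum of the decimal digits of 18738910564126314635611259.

1+8+7+3+8+9+1+0+5+6+4+1+2+6+3+1+4+6+3+5+6+1+1+2+5+9 = 107

107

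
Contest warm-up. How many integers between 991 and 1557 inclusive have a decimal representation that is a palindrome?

7

The integers in [991, 1557] that have a decimal representation that is a palindrome: 999, 1001, 1111, 1221, 1331, 1441, 1551.
7 qualify.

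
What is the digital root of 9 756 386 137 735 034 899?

9+7+5+6+3+8+6+1+3+7+7+3+5+0+3+4+8+9+9 = 103
1+0+3 = 4

4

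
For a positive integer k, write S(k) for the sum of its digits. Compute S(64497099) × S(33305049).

1296

S(64497099) = 6+4+4+9+7+0+9+9 = 48.
S(33305049) = 3+3+3+0+5+0+4+9 = 27.
48 · 27 = 1296.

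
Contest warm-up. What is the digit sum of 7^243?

7^243 = 22846712859873746480447821666592346426694132333435558998983412854961114186622574870902442510049863025667206258127311451949520409822391138243055993672121915936570990365106665813437806284123385754752042992343
Sum of its 206 digits: 910.

910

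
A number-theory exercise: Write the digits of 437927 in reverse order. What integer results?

Reversing 437927 gives 729734.

729734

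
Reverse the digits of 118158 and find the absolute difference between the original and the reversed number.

733653

Reverse of 118158 is 851811.
|118158 − 851811| = 733653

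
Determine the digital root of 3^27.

9

The digital root of n equals n mod 9 (or 9 when 9 | n), so we need 3^27 mod 9.
3^27 ≡ 0 (mod 9), so the digital root is 9.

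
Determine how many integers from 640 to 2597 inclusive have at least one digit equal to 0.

The integers in [640, 2597] that have at least one digit equal to 0: 640, 650, 660, 670, 680, 690, …, 2580, 2590.
529 qualify.

529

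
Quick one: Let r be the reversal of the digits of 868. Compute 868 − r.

Reverse of 868 is 868.
868 − 868 = 0

0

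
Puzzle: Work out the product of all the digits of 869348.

41472

8×6×9×3×4×8 = 41472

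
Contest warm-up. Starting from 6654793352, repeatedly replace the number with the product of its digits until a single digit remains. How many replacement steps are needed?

6654793352 → 4082400 → 0 (2 steps)

2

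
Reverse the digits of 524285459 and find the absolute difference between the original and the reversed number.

430296966

Reverse of 524285459 is 954582425.
|524285459 − 954582425| = 430296966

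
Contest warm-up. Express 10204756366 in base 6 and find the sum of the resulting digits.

36

10204756366 in base 6 is 4404335202234.
Digit sum: 4+4+0+4+3+3+5+2+0+2+2+3+4 = 36.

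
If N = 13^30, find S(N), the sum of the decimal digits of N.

163

13^30 = 2619995643649944960380551432833049
Sum of its 34 digits: 163.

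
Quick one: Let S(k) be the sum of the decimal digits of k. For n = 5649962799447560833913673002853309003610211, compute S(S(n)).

First digit sum: 179.
1+7+9 = 17.

17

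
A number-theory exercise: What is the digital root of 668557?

6+6+8+5+5+7 = 37
3+7 = 10
1+0 = 1

1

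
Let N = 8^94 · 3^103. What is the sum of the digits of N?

8^94 · 3^103 = 108130450746077910394955257265287522971263054721261334553808920984494049780462638975806787775431497051978339752851333664928993543979008
Sum of its 135 digits: 639.

639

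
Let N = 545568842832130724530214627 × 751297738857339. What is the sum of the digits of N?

186

545568842832130724530214627 × 751297738857339 = 409884638010794773204707485157623404097553
Sum of its 42 digits: 186.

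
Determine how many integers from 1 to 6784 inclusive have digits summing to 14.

The integers in [1, 6784] that have digits summing to 14: 59, 68, 77, 86, 95, 149, …, 6701, 6710.
454 qualify.

454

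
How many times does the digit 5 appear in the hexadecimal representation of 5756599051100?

3

5756599051100 in base 16 is 53C500AA35C.
The digit 5 appears 3 times.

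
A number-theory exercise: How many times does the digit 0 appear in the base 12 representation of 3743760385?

3

3743760385 in base 12 is 885940001.
The digit 0 appears 3 times.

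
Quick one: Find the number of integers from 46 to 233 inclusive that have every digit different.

139

The integers in [46, 233] that have every digit different: 46, 47, 48, 49, 50, 51, …, 230, 231.
139 qualify.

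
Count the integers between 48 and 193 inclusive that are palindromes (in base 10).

The integers in [48, 193] that are palindromes (in base 10): 55, 66, 77, 88, 99, 101, …, 181, 191.
15 qualify.

15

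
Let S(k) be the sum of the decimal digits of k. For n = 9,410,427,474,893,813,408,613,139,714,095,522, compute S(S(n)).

First digit sum: 144.
1+4+4 = 9.

9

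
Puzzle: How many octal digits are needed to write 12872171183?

12872171183 in base 8 is 137717337257, which has 12 digits.

12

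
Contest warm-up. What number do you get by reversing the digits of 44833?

Reversing 44833 gives 33844.

33844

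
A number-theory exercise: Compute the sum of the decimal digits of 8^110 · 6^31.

540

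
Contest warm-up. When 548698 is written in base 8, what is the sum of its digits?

24

548698 in base 8 is 2057532.
Digit sum: 2+0+5+7+5+3+2 = 24.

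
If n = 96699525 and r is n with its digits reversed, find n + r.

Reverse of 96699525 is 52599669.
96699525 + 52599669 = 149299194

149299194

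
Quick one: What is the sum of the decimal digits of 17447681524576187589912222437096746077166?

196

1+7+4+4+7+6+8+1+5+2+4+5+7+6+1+8+7+5+8+9+9+1+2+2+2+2+4+3+7+0+9+6+7+4+6+0+7+7+1+6+6 = 196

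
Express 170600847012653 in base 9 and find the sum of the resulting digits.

53

170600847012653 in base 9 is 741037540531445.
Digit sum: 7+4+1+0+3+7+5+4+0+5+3+1+4+4+5 = 53.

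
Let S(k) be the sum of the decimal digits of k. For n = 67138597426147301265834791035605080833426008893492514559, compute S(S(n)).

First digit sum: 244.
2+4+4 = 10.

10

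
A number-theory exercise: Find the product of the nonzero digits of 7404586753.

2822400

7×4×4×5×8×6×7×5×3 = 2822400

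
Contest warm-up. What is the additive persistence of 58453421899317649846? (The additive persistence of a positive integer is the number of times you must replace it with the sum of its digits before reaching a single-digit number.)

2

58453421899317649846 → 106 → 7 (2 steps)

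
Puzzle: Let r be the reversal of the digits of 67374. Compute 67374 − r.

19998

Reverse of 67374 is 47376.
67374 − 47376 = 19998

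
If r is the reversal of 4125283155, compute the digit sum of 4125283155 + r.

54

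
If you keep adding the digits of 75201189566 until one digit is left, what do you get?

5

7+5+2+0+1+1+8+9+5+6+6 = 50
5+0 = 5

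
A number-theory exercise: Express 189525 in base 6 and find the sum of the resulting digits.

189525 in base 6 is 4021233.
Digit sum: 4+0+2+1+2+3+3 = 15.

15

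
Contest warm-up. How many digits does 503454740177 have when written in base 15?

10

503454740177 in base 15 is D16909ED02, which has 10 digits.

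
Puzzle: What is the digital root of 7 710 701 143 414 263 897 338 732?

7+7+1+0+7+0+1+1+4+3+4+1+4+2+6+3+8+9+7+3+3+8+7+3+2 = 101
1+0+1 = 2

2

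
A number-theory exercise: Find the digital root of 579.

5+7+9 = 21
2+1 = 3

3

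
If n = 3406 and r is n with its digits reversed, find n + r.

Reverse of 3406 is 6043.
3406 + 6043 = 9449

9449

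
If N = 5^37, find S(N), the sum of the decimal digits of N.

5^37 = 72759576141834259033203125
Sum of its 26 digits: 104.

104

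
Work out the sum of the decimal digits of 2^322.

439

2^322 = 8543948143683640329580086824678208458410818089426611079788166431288878903122562200091848347746304
Sum of its 97 digits: 439.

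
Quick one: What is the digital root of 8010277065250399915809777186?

6

8+0+1+0+2+7+7+0+6+5+2+5+0+3+9+9+9+1+5+8+0+9+7+7+7+1+8+6 = 132
1+3+2 = 6
(Equivalently, 8010277065250399915809777186 mod 9 = 6.)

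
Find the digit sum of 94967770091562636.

87

9+4+9+6+7+7+7+0+0+9+1+5+6+2+6+3+6 = 87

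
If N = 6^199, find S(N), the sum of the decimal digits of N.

6^199 = 71137537302004566799495815253128955390498124225748238249246513155852154924936623169845356556792849549468802577779354971825744206752932540397335931986640896
Sum of its 155 digits: 747.

747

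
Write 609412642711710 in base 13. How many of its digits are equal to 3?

609412642711710 in base 13 is 2020749A370C46.
The digit 3 appears 1 time.

1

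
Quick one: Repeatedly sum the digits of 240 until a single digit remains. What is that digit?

6

2+4+0 = 6
(Equivalently, 240 mod 9 = 6.)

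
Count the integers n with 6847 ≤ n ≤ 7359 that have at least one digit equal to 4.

99

The integers in [6847, 7359] that have at least one digit equal to 4: 6847, 6848, 6849, 6854, 6864, 6874, …, 7349, 7354.
99 qualify.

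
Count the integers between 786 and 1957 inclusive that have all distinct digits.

636

The integers in [786, 1957] that have all distinct digits: 786, 789, 790, 791, 792, 793, …, 1956, 1957.
636 qualify.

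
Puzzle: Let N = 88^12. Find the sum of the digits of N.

91

88^12 = 215671155821681003462656
Sum of its 24 digits: 91.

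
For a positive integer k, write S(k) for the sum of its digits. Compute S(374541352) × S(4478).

S(374541352) = 3+7+4+5+4+1+3+5+2 = 34.
S(4478) = 4+4+7+8 = 23.
34 · 23 = 782.

782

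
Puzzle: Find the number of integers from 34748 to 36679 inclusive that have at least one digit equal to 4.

The integers in [34748, 36679] that have at least one digit equal to 4: 34748, 34749, 34750, 34751, 34752, 34753, …, 36664, 36674.
735 qualify.

735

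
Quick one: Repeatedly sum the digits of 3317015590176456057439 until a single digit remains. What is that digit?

1

3+3+1+7+0+1+5+5+9+0+1+7+6+4+5+6+0+5+7+4+3+9 = 91
9+1 = 10
1+0 = 1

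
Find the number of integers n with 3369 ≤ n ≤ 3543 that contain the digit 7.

35

The integers in [3369, 3543] that contain the digit 7: 3370, 3371, 3372, 3373, 3374, 3375, …, 3527, 3537.
35 qualify.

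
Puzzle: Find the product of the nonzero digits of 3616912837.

326592

3×6×1×6×9×1×2×8×3×7 = 326592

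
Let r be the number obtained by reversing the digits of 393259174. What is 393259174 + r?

865211567

Reverse of 393259174 is 471952393.
393259174 + 471952393 = 865211567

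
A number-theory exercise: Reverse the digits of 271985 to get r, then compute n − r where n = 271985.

-317187

Reverse of 271985 is 589172.
271985 − 589172 = -317187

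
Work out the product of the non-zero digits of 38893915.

3×8×8×9×3×9×1×5 = 233280

233280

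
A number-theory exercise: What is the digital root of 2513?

2

2+5+1+3 = 11
1+1 = 2
(Equivalently, 2513 mod 9 = 2.)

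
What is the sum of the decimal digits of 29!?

29! = 8841761993739701954543616000000
Sum of its 31 digits: 126.

126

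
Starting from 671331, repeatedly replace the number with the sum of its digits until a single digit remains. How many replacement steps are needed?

671331 → 21 → 3 (2 steps)

2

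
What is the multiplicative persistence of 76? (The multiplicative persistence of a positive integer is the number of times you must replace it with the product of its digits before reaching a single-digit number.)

76 → 42 → 8 (2 steps)

2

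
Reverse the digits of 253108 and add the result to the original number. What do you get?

Reverse of 253108 is 801352.
253108 + 801352 = 1054460

1054460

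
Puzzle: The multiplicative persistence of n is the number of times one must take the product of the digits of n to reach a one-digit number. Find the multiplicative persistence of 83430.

1

83430 → 0 (1 step)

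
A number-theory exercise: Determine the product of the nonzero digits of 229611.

2×2×9×6×1×1 = 216

216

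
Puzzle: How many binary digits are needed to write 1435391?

1435391 in base 2 is 101011110011011111111, which has 21 digits.

21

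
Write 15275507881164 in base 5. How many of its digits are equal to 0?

6

15275507881164 in base 5 is 4000233220004144124.
The digit 0 appears 6 times.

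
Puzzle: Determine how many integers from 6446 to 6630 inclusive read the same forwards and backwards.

The integers in [6446, 6630] that read the same forwards and backwards: 6446, 6556.
2 qualify.

2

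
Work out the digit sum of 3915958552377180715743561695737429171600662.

198

3+9+1+5+9+5+8+5+5+2+3+7+7+1+8+0+7+1+5+7+4+3+5+6+1+6+9+5+7+3+7+4+2+9+1+7+1+6+0+0+6+6+2 = 198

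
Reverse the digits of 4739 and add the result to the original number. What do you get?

14113

Reverse of 4739 is 9374.
4739 + 9374 = 14113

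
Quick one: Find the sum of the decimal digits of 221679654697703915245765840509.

2+2+1+6+7+9+6+5+4+6+9+7+7+0+3+9+1+5+2+4+5+7+6+5+8+4+0+5+0+9 = 144

144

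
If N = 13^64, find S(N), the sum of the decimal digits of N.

301

13^64 = 196053476430761073330659760423566015424403280004115787589590963842248961
Sum of its 72 digits: 301.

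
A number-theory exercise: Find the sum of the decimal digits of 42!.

42! = 1405006117752879898543142606244511569936384000000000
Sum of its 52 digits: 189.

189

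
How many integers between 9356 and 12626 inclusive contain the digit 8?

867

The integers in [9356, 12626] that contain the digit 8: 9358, 9368, 9378, 9380, 9381, 9382, …, 12608, 12618.
867 qualify.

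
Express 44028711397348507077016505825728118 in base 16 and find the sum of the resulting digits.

203

44028711397348507077016505825728118 in base 16 is 87AC8774F94470D114DE3C9219676.
Digit sum: 8+7+10+12+8+7+7+4+15+9+4+4+7+0+13+1+1+4+13+14+3+12+9+2+1+9+6+7+6 = 203.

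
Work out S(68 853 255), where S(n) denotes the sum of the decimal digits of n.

42

6+8+8+5+3+2+5+5 = 42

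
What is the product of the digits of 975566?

56700

9×7×5×5×6×6 = 56700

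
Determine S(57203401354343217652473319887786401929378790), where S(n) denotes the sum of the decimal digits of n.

197

5+7+2+0+3+4+0+1+3+5+4+3+4+3+2+1+7+6+5+2+4+7+3+3+1+9+8+8+7+7+8+6+4+0+1+9+2+9+3+7+8+7+9+0 = 197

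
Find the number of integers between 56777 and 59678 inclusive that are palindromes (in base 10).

28

The integers in [56777, 59678] that are palindromes (in base 10): 56865, 56965, 57075, 57175, 57275, 57375, …, 59495, 59595.
28 qualify.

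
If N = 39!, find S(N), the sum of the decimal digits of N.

39! = 20397882081197443358640281739902897356800000000
Sum of its 47 digits: 189.

189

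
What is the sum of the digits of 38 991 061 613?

47

3+8+9+9+1+0+6+1+6+1+3 = 47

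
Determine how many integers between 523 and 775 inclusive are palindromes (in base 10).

25

The integers in [523, 775] that are palindromes (in base 10): 525, 535, 545, 555, 565, 575, …, 757, 767.
25 qualify.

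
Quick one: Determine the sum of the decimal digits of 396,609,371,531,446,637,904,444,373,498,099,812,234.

180

3+9+6+6+0+9+3+7+1+5+3+1+4+4+6+6+3+7+9+0+4+4+4+4+3+7+3+4+9+8+0+9+9+8+1+2+2+3+4 = 180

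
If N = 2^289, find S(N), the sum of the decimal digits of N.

398

2^289 = 994646472819573284310764496293641680200912301594695434880927953786318994025066751066112
Sum of its 87 digits: 398.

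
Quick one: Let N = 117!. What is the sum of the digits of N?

117! = 3969937160808720895401959629498630647790406360168322301129748464310422041758630649341780708631240196854767624444057168110272995649603642560353748940315749184568295424000000000000000000000000000
Sum of its 193 digits: 738.

738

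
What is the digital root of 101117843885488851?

9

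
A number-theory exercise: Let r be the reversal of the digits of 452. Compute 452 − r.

198

Reverse of 452 is 254.
452 − 254 = 198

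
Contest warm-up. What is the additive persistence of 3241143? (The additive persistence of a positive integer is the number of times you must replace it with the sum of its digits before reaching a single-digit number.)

2

3241143 → 18 → 9 (2 steps)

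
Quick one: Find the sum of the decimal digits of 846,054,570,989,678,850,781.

115

8+4+6+0+5+4+5+7+0+9+8+9+6+7+8+8+5+0+7+8+1 = 115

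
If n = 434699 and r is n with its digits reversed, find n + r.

1431133

Reverse of 434699 is 996434.
434699 + 996434 = 1431133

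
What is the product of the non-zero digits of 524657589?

5×2×4×6×5×7×5×8×9 = 3024000

3024000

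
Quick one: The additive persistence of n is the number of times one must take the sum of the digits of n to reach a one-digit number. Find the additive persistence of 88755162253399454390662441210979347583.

3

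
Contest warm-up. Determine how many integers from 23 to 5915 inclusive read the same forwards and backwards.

146

The integers in [23, 5915] that read the same forwards and backwards: 33, 44, 55, 66, 77, 88, …, 5775, 5885.
146 qualify.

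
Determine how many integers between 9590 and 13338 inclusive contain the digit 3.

1229

The integers in [9590, 13338] that contain the digit 3: 9593, 9603, 9613, 9623, 9630, 9631, …, 13337, 13338.
1229 qualify.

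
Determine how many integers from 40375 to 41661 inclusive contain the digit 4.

1287

The integers in [40375, 41661] that contain the digit 4: 40375, 40376, 40377, 40378, 40379, 40380, …, 41660, 41661.
1287 qualify.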